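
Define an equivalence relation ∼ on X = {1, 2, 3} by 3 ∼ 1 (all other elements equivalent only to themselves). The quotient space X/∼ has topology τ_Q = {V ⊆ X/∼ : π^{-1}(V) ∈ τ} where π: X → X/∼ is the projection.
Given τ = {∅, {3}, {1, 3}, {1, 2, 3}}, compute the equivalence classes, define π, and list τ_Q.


X/∼ = {[1=3], [2]}; |τ_Q| = 3.

Equivalence classes: [1=3], [2].
Quotient map π: X → X/∼ sends 1 ↦ [1=3], 2 ↦ [2], 3 ↦ [1=3].
For each subset V ⊆ X/∼, compute π^{-1}(V) ⊆ X and check whether π^{-1}(V) ∈ τ. V is open in τ_Q iff π^{-1}(V) ∈ τ.
  V = {}: π^{-1}(V) = ∅ ∈ τ ✓.
  V = {[1=3]}: π^{-1}(V) = {1, 3} ∈ τ ✓.
  V = {[2]}: π^{-1}(V) = {2} ∉ τ ✗.
  V = {[1=3], [2]}: π^{-1}(V) = {1, 2, 3} ∈ τ ✓.
Open sets in the quotient: τ_Q = {{}, {[1=3]}, {[1=3], [2]}} (3 elements).


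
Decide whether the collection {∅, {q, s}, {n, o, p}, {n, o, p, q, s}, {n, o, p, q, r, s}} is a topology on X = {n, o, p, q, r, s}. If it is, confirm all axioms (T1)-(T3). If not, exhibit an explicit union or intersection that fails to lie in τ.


τ IS a topology on X.

Axiom (T1): ∅ ∈ τ? Yes; X ∈ τ? Yes.
Axiom (T2/T3): check pairwise unions and intersections of members of τ.
All pairwise intersections and unions checked — each lies in τ. Therefore τ satisfies (T1), (T2), (T3): it IS a topology on X.


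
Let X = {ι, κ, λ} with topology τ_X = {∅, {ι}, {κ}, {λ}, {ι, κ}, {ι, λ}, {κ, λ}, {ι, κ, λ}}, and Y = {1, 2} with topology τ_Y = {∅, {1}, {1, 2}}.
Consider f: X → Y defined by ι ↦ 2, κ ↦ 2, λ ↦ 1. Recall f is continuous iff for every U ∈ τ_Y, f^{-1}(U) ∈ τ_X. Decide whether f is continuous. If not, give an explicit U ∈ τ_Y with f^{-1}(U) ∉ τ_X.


f IS continuous.

Compute f^{-1}(U) for each U ∈ τ_Y:
  U = ∅: f^{-1}(U) = ∅ ∈ τ_X ✓.
  U = {1}: f^{-1}(U) = {λ} ∈ τ_X ✓.
  U = {1, 2}: f^{-1}(U) = {ι, κ, λ} ∈ τ_X ✓.
Every preimage lies in τ_X, so f IS continuous.


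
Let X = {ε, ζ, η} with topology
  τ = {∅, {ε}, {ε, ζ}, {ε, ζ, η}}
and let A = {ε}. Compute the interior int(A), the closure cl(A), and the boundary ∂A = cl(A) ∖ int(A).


int(A) = {ε}, cl(A) = {ε, ζ, η}, ∂A = {ζ, η}.

Closed sets in (X, τ) are complements of opens:
  closed(X, τ) = {∅, {η}, {ζ, η}, {ε, ζ, η}}.
int(A) = ⋃ {U ∈ τ : U ⊆ A}. Opens contained in A: ∅, {ε}.
Taking the union of these: int(A) = {ε}.
cl(A) = ⋂ {C closed : A ⊆ C}. Closed sets containing A: {ε, ζ, η}.
Intersecting these: cl(A) = {ε, ζ, η}.
∂A = cl(A) ∖ int(A) = {ε, ζ, η} ∖ {ε} = {ζ, η}.


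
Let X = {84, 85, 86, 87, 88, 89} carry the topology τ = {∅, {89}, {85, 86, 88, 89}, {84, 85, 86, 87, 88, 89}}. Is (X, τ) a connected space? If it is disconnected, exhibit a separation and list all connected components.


(X, τ) is connected.

Find clopen sets (U ∈ τ with X ∖ U ∈ τ):
  U = ∅, X ∖ U = {84, 85, 86, 87, 88, 89} — both open, so U is clopen.
  U = {84, 85, 86, 87, 88, 89}, X ∖ U = ∅ — both open, so U is clopen.
Only trivial clopens (∅ and X) exist, so (X, τ) is connected.
Compute connected components by grouping points that agree on all clopens:
  component: {84, 85, 86, 87, 88, 89}


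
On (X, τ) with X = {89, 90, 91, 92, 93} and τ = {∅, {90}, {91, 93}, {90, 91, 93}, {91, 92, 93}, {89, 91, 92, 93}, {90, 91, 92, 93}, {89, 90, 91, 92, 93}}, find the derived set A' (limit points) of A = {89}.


A' = ∅

For each x ∈ X, list the open sets U ∈ τ with x ∈ U, then check whether U ∩ (A ∖ {x}) ≠ ∅ for every such U.
  x = 89: open {89, 91, 92, 93} ∋ x has {89, 91, 92, 93} ∩ (A ∖ {89}) = ∅, so x is NOT a limit point.
  x = 90: open {90} ∋ x has {90} ∩ (A ∖ {90}) = ∅, so x is NOT a limit point.
  x = 91: open {91, 93} ∋ x has {91, 93} ∩ (A ∖ {91}) = ∅, so x is NOT a limit point.
  x = 92: open {91, 92, 93} ∋ x has {91, 92, 93} ∩ (A ∖ {92}) = ∅, so x is NOT a limit point.
  x = 93: open {91, 93} ∋ x has {91, 93} ∩ (A ∖ {93}) = ∅, so x is NOT a limit point.
Collecting: A' = ∅.


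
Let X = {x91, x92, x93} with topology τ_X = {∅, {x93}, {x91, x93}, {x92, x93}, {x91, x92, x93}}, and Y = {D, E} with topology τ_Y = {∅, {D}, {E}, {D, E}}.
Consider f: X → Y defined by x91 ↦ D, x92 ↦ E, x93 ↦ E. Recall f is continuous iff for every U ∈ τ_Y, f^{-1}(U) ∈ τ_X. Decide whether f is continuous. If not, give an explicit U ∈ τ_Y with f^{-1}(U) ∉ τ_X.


f is NOT continuous.

Compute f^{-1}(U) for each U ∈ τ_Y:
  U = ∅: f^{-1}(U) = ∅ ∈ τ_X ✓.
  U = {D}: f^{-1}(U) = {x91} ∉ τ_X ✗.
  U = {E}: f^{-1}(U) = {x92, x93} ∈ τ_X ✓.
  U = {D, E}: f^{-1}(U) = {x91, x92, x93} ∈ τ_X ✓.
Found U = {D} with f^{-1}(U) = {x91} not in τ_X. Therefore f is NOT continuous.


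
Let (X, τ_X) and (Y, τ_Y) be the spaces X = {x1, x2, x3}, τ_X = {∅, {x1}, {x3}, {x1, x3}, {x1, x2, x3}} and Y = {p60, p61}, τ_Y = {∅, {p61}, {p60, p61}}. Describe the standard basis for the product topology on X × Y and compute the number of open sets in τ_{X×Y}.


Basis B = {∅ × ∅, {x1} × {p61}, {x3} × {p61}, {x1} × {p60, p61}, {x1, x3} × {p61}, {x3} × {p60, p61}, {x1, x2, x3} × {p61}, {x1, x3} × {p60, p61}, {x1, x2, x3} × {p60, p61}}; |τ_{X×Y}| = 14.

Enumerate products U × V with U ∈ τ_X, V ∈ τ_Y (deduplicated):
  ∅ × ∅ = {} (∅)
  {x1} × {p61} = {(x1,p61)}
  {x3} × {p61} = {(x3,p61)}
  {x1} × {p60, p61} = {(x1,p60), (x1,p61)}
  {x1, x3} × {p61} = {(x1,p61), (x3,p61)}
  {x3} × {p60, p61} = {(x3,p60), (x3,p61)}
  {x1, x2, x3} × {p61} = {(x1,p61), (x2,p61), (x3,p61)}
  {x1, x3} × {p60, p61} = {(x1,p60), (x1,p61), (x3,p60), (x3,p61)}
  {x1, x2, x3} × {p60, p61} = {(x1,p60), (x1,p61), (x2,p60), (x2,p61), (x3,p60), (x3,p61)}
These 9 distinct sets form the basis B.
Close under arbitrary unions to get τ_{X×Y}; counting gives |τ_{X×Y}| = 14.


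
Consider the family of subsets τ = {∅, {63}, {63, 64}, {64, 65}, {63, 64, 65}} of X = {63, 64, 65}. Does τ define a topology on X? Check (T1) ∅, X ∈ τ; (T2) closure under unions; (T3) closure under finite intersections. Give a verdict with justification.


τ is NOT a topology on X.

Axiom (T1): ∅ ∈ τ? Yes; X ∈ τ? Yes.
Axiom (T2/T3): check pairwise unions and intersections of members of τ.
Counterexample for (T3): {63, 64} ∩ {64, 65} = {64} ∉ τ. Therefore τ is NOT a topology.


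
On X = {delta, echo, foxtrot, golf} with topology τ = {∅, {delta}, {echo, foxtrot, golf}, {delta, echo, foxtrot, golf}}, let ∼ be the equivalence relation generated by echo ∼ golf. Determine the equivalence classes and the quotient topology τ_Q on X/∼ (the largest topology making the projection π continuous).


X/∼ = {[delta], [echo=golf], [foxtrot]}; |τ_Q| = 4.

Equivalence classes: [delta], [echo=golf], [foxtrot].
Quotient map π: X → X/∼ sends delta ↦ [delta], echo ↦ [echo=golf], foxtrot ↦ [foxtrot], golf ↦ [echo=golf].
For each subset V ⊆ X/∼, compute π^{-1}(V) ⊆ X and check whether π^{-1}(V) ∈ τ. V is open in τ_Q iff π^{-1}(V) ∈ τ.
  V = {}: π^{-1}(V) = ∅ ∈ τ ✓.
  V = {[delta]}: π^{-1}(V) = {delta} ∈ τ ✓.
  V = {[echo=golf]}: π^{-1}(V) = {echo, golf} ∉ τ ✗.
  V = {[delta], [echo=golf]}: π^{-1}(V) = {delta, echo, golf} ∉ τ ✗.
  V = {[foxtrot]}: π^{-1}(V) = {foxtrot} ∉ τ ✗.
  V = {[delta], [foxtrot]}: π^{-1}(V) = {delta, foxtrot} ∉ τ ✗.
  V = {[echo=golf], [foxtrot]}: π^{-1}(V) = {echo, foxtrot, golf} ∈ τ ✓.
  V = {[delta], [echo=golf], [foxtrot]}: π^{-1}(V) = {delta, echo, foxtrot, golf} ∈ τ ✓.
Open sets in the quotient: τ_Q = {{}, {[delta]}, {[echo=golf], [foxtrot]}, {[delta], [echo=golf], [foxtrot]}} (4 elements).


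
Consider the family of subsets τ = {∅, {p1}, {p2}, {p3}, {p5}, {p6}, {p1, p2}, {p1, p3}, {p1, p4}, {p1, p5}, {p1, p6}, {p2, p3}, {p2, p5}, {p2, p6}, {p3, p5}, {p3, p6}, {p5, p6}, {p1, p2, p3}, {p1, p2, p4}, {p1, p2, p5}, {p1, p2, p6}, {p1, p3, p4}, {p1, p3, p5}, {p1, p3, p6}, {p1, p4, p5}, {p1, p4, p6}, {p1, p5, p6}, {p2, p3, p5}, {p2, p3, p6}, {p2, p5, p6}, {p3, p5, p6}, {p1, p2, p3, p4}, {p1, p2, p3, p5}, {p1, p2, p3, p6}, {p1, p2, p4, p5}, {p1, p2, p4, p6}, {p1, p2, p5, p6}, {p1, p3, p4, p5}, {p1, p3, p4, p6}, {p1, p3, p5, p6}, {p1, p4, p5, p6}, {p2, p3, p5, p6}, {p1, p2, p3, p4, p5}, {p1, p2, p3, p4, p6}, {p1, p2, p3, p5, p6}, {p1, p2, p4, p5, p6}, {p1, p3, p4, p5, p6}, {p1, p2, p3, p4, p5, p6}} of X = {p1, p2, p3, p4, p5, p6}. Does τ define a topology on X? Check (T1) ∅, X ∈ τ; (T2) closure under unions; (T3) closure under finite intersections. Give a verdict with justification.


τ IS a topology on X.

Axiom (T1): ∅ ∈ τ? Yes; X ∈ τ? Yes.
Axiom (T2/T3): check pairwise unions and intersections of members of τ.
All pairwise intersections and unions checked — each lies in τ. Therefore τ satisfies (T1), (T2), (T3): it IS a topology on X.


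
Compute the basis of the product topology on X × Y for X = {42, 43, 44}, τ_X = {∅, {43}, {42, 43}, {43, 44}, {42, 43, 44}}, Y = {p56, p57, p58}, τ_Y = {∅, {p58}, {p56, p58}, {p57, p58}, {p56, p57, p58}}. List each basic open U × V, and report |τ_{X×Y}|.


Basis B = {∅ × ∅, {43} × {p58}, {42, 43} × {p58}, {43} × {p56, p58}, {43} × {p57, p58}, {43, 44} × {p58}, {42, 43, 44} × {p58}, {43} × {p56, p57, p58}, {42, 43} × {p56, p58}, {42, 43} × {p57, p58}, {43, 44} × {p56, p58}, {43, 44} × {p57, p58}, {42, 43} × {p56, p57, p58}, {42, 43, 44} × {p56, p58}, {42, 43, 44} × {p57, p58}, {43, 44} × {p56, p57, p58}, {42, 43, 44} × {p56, p57, p58}}; |τ_{X×Y}| = 48.

Enumerate products U × V with U ∈ τ_X, V ∈ τ_Y (deduplicated):
  ∅ × ∅ = {} (∅)
  {43} × {p58} = {(43,p58)}
  {42, 43} × {p58} = {(42,p58), (43,p58)}
  {43} × {p56, p58} = {(43,p56), (43,p58)}
  {43} × {p57, p58} = {(43,p57), (43,p58)}
  {43, 44} × {p58} = {(43,p58), (44,p58)}
  {42, 43, 44} × {p58} = {(42,p58), (43,p58), (44,p58)}
  {43} × {p56, p57, p58} = {(43,p56), (43,p57), (43,p58)}
  {42, 43} × {p56, p58} = {(42,p56), (42,p58), (43,p56), (43,p58)}
  {42, 43} × {p57, p58} = {(42,p57), (42,p58), (43,p57), (43,p58)}
  {43, 44} × {p56, p58} = {(43,p56), (43,p58), (44,p56), (44,p58)}
  {43, 44} × {p57, p58} = {(43,p57), (43,p58), (44,p57), (44,p58)}
  {42, 43} × {p56, p57, p58} = {(42,p56), (42,p57), (42,p58), (43,p56), (43,p57), (43,p58)}
  {42, 43, 44} × {p56, p58} = {(42,p56), (42,p58), (43,p56), (43,p58), (44,p56), (44,p58)}
  {42, 43, 44} × {p57, p58} = {(42,p57), (42,p58), (43,p57), (43,p58), (44,p57), (44,p58)}
  {43, 44} × {p56, p57, p58} = {(43,p56), (43,p57), (43,p58), (44,p56), (44,p57), (44,p58)}
  {42, 43, 44} × {p56, p57, p58} = {(42,p56), (42,p57), (42,p58), (43,p56), (43,p57), (43,p58), (44,p56), (44,p57), (44,p58)}
These 17 distinct sets form the basis B.
Close under arbitrary unions to get τ_{X×Y}; counting gives |τ_{X×Y}| = 48.


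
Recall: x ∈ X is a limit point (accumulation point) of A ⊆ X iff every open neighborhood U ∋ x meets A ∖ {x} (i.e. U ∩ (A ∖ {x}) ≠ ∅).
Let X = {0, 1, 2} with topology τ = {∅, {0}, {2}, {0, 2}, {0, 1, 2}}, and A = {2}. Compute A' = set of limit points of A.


A' = {1}

For each x ∈ X, list the open sets U ∈ τ with x ∈ U, then check whether U ∩ (A ∖ {x}) ≠ ∅ for every such U.
  x = 0: open {0} ∋ x has {0} ∩ (A ∖ {0}) = ∅, so x is NOT a limit point.
  x = 1: opens ∋ x are {0, 1, 2}; each meets A ∖ {1}, so x IS a limit point.
  x = 2: open {2} ∋ x has {2} ∩ (A ∖ {2}) = ∅, so x is NOT a limit point.
Collecting: A' = {1}.


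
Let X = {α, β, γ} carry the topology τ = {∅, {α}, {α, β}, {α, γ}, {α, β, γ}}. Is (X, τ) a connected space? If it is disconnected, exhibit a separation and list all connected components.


(X, τ) is connected.

Find clopen sets (U ∈ τ with X ∖ U ∈ τ):
  U = ∅, X ∖ U = {α, β, γ} — both open, so U is clopen.
  U = {α, β, γ}, X ∖ U = ∅ — both open, so U is clopen.
Only trivial clopens (∅ and X) exist, so (X, τ) is connected.
Compute connected components by grouping points that agree on all clopens:
  component: {α, β, γ}


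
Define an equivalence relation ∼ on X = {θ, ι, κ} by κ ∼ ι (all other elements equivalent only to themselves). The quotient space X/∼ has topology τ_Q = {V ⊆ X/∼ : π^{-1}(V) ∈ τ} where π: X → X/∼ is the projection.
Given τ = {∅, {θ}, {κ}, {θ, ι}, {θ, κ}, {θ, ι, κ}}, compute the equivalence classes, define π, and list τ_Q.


X/∼ = {[θ], [ι=κ]}; |τ_Q| = 3.

Equivalence classes: [θ], [ι=κ].
Quotient map π: X → X/∼ sends θ ↦ [θ], ι ↦ [ι=κ], κ ↦ [ι=κ].
For each subset V ⊆ X/∼, compute π^{-1}(V) ⊆ X and check whether π^{-1}(V) ∈ τ. V is open in τ_Q iff π^{-1}(V) ∈ τ.
  V = {}: π^{-1}(V) = ∅ ∈ τ ✓.
  V = {[θ]}: π^{-1}(V) = {θ} ∈ τ ✓.
  V = {[ι=κ]}: π^{-1}(V) = {ι, κ} ∉ τ ✗.
  V = {[θ], [ι=κ]}: π^{-1}(V) = {θ, ι, κ} ∈ τ ✓.
Open sets in the quotient: τ_Q = {{}, {[θ]}, {[θ], [ι=κ]}} (3 elements).


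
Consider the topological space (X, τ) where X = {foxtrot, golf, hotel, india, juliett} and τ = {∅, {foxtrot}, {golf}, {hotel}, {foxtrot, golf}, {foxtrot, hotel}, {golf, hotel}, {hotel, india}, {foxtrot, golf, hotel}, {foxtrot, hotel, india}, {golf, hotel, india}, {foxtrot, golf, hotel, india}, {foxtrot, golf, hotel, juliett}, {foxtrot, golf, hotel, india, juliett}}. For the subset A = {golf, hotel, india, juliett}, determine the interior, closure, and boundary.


int(A) = {golf, hotel, india}, cl(A) = {golf, hotel, india, juliett}, ∂A = {juliett}.

Closed sets in (X, τ) are complements of opens:
  closed(X, τ) = {∅, {india}, {juliett}, {foxtrot, juliett}, {golf, juliett}, {india, juliett}, {foxtrot, golf, juliett}, {foxtrot, india, juliett}, {golf, india, juliett}, {hotel, india, juliett}, {foxtrot, golf, india, juliett}, {foxtrot, hotel, india, juliett}, {golf, hotel, india, juliett}, {foxtrot, golf, hotel, india, juliett}}.
int(A) = ⋃ {U ∈ τ : U ⊆ A}. Opens contained in A: ∅, {golf}, {hotel}, {golf, hotel}, {hotel, india}, {golf, hotel, india}.
Taking the union of these: int(A) = {golf, hotel, india}.
cl(A) = ⋂ {C closed : A ⊆ C}. Closed sets containing A: {golf, hotel, india, juliett}, {foxtrot, golf, hotel, india, juliett}.
Intersecting these: cl(A) = {golf, hotel, india, juliett}.
∂A = cl(A) ∖ int(A) = {golf, hotel, india, juliett} ∖ {golf, hotel, india} = {juliett}.


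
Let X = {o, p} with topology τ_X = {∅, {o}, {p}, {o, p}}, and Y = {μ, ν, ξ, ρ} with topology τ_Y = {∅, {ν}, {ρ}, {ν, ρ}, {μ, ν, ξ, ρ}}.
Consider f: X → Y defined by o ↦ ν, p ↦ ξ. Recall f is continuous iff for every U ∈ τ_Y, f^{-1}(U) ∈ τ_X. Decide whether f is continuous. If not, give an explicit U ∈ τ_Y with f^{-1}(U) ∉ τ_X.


f IS continuous.

Compute f^{-1}(U) for each U ∈ τ_Y:
  U = ∅: f^{-1}(U) = ∅ ∈ τ_X ✓.
  U = {ν}: f^{-1}(U) = {o} ∈ τ_X ✓.
  U = {ρ}: f^{-1}(U) = ∅ ∈ τ_X ✓.
  U = {ν, ρ}: f^{-1}(U) = {o} ∈ τ_X ✓.
  U = {μ, ν, ξ, ρ}: f^{-1}(U) = {o, p} ∈ τ_X ✓.
Every preimage lies in τ_X, so f IS continuous.


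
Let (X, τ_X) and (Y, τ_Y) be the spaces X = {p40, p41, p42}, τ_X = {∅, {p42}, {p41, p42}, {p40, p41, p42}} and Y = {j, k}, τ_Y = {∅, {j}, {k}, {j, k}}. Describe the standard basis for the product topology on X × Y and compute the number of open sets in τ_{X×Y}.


Basis B = {∅ × ∅, {p42} × {j}, {p42} × {k}, {p41, p42} × {j}, {p41, p42} × {k}, {p42} × {j, k}, {p40, p41, p42} × {j}, {p40, p41, p42} × {k}, {p41, p42} × {j, k}, {p40, p41, p42} × {j, k}}; |τ_{X×Y}| = 16.

Enumerate products U × V with U ∈ τ_X, V ∈ τ_Y (deduplicated):
  ∅ × ∅ = {} (∅)
  {p42} × {j} = {(p42,j)}
  {p42} × {k} = {(p42,k)}
  {p41, p42} × {j} = {(p41,j), (p42,j)}
  {p41, p42} × {k} = {(p41,k), (p42,k)}
  {p42} × {j, k} = {(p42,j), (p42,k)}
  {p40, p41, p42} × {j} = {(p40,j), (p41,j), (p42,j)}
  {p40, p41, p42} × {k} = {(p40,k), (p41,k), (p42,k)}
  {p41, p42} × {j, k} = {(p41,j), (p41,k), (p42,j), (p42,k)}
  {p40, p41, p42} × {j, k} = {(p40,j), (p40,k), (p41,j), (p41,k), (p42,j), (p42,k)}
These 10 distinct sets form the basis B.
Close under arbitrary unions to get τ_{X×Y}; counting gives |τ_{X×Y}| = 16.


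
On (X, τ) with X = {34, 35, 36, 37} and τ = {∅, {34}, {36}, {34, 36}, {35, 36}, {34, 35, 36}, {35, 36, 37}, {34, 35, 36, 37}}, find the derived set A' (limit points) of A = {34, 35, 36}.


A' = {35, 37}

For each x ∈ X, list the open sets U ∈ τ with x ∈ U, then check whether U ∩ (A ∖ {x}) ≠ ∅ for every such U.
  x = 34: open {34} ∋ x has {34} ∩ (A ∖ {34}) = ∅, so x is NOT a limit point.
  x = 35: opens ∋ x are {35, 36}, {34, 35, 36}, {35, 36, 37}, {34, 35, 36, 37}; each meets A ∖ {35}, so x IS a limit point.
  x = 36: open {36} ∋ x has {36} ∩ (A ∖ {36}) = ∅, so x is NOT a limit point.
  x = 37: opens ∋ x are {35, 36, 37}, {34, 35, 36, 37}; each meets A ∖ {37}, so x IS a limit point.
Collecting: A' = {35, 37}.


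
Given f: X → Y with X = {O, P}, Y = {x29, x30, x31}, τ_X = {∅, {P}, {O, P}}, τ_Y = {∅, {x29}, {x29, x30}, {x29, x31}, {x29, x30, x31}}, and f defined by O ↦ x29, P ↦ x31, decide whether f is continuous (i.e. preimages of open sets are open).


f is NOT continuous.

Compute f^{-1}(U) for each U ∈ τ_Y:
  U = ∅: f^{-1}(U) = ∅ ∈ τ_X ✓.
  U = {x29}: f^{-1}(U) = {O} ∉ τ_X ✗.
  U = {x29, x30}: f^{-1}(U) = {O} ∉ τ_X ✗.
  U = {x29, x31}: f^{-1}(U) = {O, P} ∈ τ_X ✓.
  U = {x29, x30, x31}: f^{-1}(U) = {O, P} ∈ τ_X ✓.
Found U = {x29} with f^{-1}(U) = {O} not in τ_X. Therefore f is NOT continuous.


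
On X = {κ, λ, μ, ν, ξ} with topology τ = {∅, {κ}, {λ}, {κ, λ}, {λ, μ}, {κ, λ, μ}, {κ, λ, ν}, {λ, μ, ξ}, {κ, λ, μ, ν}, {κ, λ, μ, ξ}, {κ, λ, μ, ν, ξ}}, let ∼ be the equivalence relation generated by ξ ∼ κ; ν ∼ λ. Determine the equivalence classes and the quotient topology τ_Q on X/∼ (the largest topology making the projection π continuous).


X/∼ = {[κ=ξ], [λ=ν], [μ]}; |τ_Q| = 2.

Equivalence classes: [κ=ξ], [λ=ν], [μ].
Quotient map π: X → X/∼ sends κ ↦ [κ=ξ], λ ↦ [λ=ν], μ ↦ [μ], ν ↦ [λ=ν], ξ ↦ [κ=ξ].
For each subset V ⊆ X/∼, compute π^{-1}(V) ⊆ X and check whether π^{-1}(V) ∈ τ. V is open in τ_Q iff π^{-1}(V) ∈ τ.
  V = {}: π^{-1}(V) = ∅ ∈ τ ✓.
  V = {[κ=ξ]}: π^{-1}(V) = {κ, ξ} ∉ τ ✗.
  V = {[λ=ν]}: π^{-1}(V) = {λ, ν} ∉ τ ✗.
  V = {[κ=ξ], [λ=ν]}: π^{-1}(V) = {κ, λ, ν, ξ} ∉ τ ✗.
  V = {[μ]}: π^{-1}(V) = {μ} ∉ τ ✗.
  V = {[κ=ξ], [μ]}: π^{-1}(V) = {κ, μ, ξ} ∉ τ ✗.
  V = {[λ=ν], [μ]}: π^{-1}(V) = {λ, μ, ν} ∉ τ ✗.
  V = {[κ=ξ], [λ=ν], [μ]}: π^{-1}(V) = {κ, λ, μ, ν, ξ} ∈ τ ✓.
Open sets in the quotient: τ_Q = {{}, {[κ=ξ], [λ=ν], [μ]}} (2 elements).


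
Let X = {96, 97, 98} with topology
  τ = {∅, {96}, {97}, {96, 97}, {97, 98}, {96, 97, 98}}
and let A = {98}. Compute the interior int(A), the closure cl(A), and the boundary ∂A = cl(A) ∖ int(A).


int(A) = ∅, cl(A) = {98}, ∂A = {98}.

Closed sets in (X, τ) are complements of opens:
  closed(X, τ) = {∅, {96}, {98}, {96, 98}, {97, 98}, {96, 97, 98}}.
int(A) = ⋃ {U ∈ τ : U ⊆ A}. Opens contained in A: ∅.
Taking the union of these: int(A) = ∅.
cl(A) = ⋂ {C closed : A ⊆ C}. Closed sets containing A: {98}, {96, 98}, {97, 98}, {96, 97, 98}.
Intersecting these: cl(A) = {98}.
∂A = cl(A) ∖ int(A) = {98} ∖ ∅ = {98}.


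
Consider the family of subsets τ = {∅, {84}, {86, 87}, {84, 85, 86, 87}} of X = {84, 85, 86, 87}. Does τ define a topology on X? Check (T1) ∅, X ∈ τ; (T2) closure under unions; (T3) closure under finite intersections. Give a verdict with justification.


τ is NOT a topology on X.

Axiom (T1): ∅ ∈ τ? Yes; X ∈ τ? Yes.
Axiom (T2/T3): check pairwise unions and intersections of members of τ.
Counterexample for (T2): {84} ∪ {86, 87} = {84, 86, 87} ∉ τ. Therefore τ is NOT a topology.


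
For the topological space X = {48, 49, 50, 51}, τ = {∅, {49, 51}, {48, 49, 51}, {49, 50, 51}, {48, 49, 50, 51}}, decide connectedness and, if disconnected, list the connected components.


(X, τ) is connected.

Find clopen sets (U ∈ τ with X ∖ U ∈ τ):
  U = ∅, X ∖ U = {48, 49, 50, 51} — both open, so U is clopen.
  U = {48, 49, 50, 51}, X ∖ U = ∅ — both open, so U is clopen.
Only trivial clopens (∅ and X) exist, so (X, τ) is connected.
Compute connected components by grouping points that agree on all clopens:
  component: {48, 49, 50, 51}


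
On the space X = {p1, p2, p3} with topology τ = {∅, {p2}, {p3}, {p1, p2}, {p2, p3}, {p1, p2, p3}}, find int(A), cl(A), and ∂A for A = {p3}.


int(A) = {p3}, cl(A) = {p3}, ∂A = ∅.

Closed sets in (X, τ) are complements of opens:
  closed(X, τ) = {∅, {p1}, {p3}, {p1, p2}, {p1, p3}, {p1, p2, p3}}.
int(A) = ⋃ {U ∈ τ : U ⊆ A}. Opens contained in A: ∅, {p3}.
Taking the union of these: int(A) = {p3}.
cl(A) = ⋂ {C closed : A ⊆ C}. Closed sets containing A: {p3}, {p1, p3}, {p1, p2, p3}.
Intersecting these: cl(A) = {p3}.
∂A = cl(A) ∖ int(A) = {p3} ∖ {p3} = ∅.


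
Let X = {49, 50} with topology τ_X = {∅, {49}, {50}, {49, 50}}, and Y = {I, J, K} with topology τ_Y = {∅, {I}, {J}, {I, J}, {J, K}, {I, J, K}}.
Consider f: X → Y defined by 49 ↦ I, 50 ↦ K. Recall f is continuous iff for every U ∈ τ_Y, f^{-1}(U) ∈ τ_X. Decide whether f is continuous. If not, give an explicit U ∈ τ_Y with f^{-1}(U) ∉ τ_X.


f IS continuous.

Compute f^{-1}(U) for each U ∈ τ_Y:
  U = ∅: f^{-1}(U) = ∅ ∈ τ_X ✓.
  U = {I}: f^{-1}(U) = {49} ∈ τ_X ✓.
  U = {J}: f^{-1}(U) = ∅ ∈ τ_X ✓.
  U = {I, J}: f^{-1}(U) = {49} ∈ τ_X ✓.
  U = {J, K}: f^{-1}(U) = {50} ∈ τ_X ✓.
  U = {I, J, K}: f^{-1}(U) = {49, 50} ∈ τ_X ✓.
Every preimage lies in τ_X, so f IS continuous.


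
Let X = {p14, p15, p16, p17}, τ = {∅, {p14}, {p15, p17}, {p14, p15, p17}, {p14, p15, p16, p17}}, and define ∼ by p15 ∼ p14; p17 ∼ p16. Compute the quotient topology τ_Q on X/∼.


X/∼ = {[p14=p15], [p16=p17]}; |τ_Q| = 2.

Equivalence classes: [p14=p15], [p16=p17].
Quotient map π: X → X/∼ sends p14 ↦ [p14=p15], p15 ↦ [p14=p15], p16 ↦ [p16=p17], p17 ↦ [p16=p17].
For each subset V ⊆ X/∼, compute π^{-1}(V) ⊆ X and check whether π^{-1}(V) ∈ τ. V is open in τ_Q iff π^{-1}(V) ∈ τ.
  V = {}: π^{-1}(V) = ∅ ∈ τ ✓.
  V = {[p14=p15]}: π^{-1}(V) = {p14, p15} ∉ τ ✗.
  V = {[p16=p17]}: π^{-1}(V) = {p16, p17} ∉ τ ✗.
  V = {[p14=p15], [p16=p17]}: π^{-1}(V) = {p14, p15, p16, p17} ∈ τ ✓.
Open sets in the quotient: τ_Q = {{}, {[p14=p15], [p16=p17]}} (2 elements).


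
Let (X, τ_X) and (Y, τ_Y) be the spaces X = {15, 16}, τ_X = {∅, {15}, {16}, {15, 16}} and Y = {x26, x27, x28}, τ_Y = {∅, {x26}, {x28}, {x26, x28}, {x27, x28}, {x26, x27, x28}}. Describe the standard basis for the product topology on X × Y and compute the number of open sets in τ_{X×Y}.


Basis B = {∅ × ∅, {15} × {x26}, {15} × {x28}, {16} × {x26}, {16} × {x28}, {15} × {x26, x28}, {15, 16} × {x26}, {15} × {x27, x28}, {15, 16} × {x28}, {16} × {x26, x28}, {16} × {x27, x28}, {15} × {x26, x27, x28}, {16} × {x26, x27, x28}, {15, 16} × {x26, x28}, {15, 16} × {x27, x28}, {15, 16} × {x26, x27, x28}}; |τ_{X×Y}| = 36.

Enumerate products U × V with U ∈ τ_X, V ∈ τ_Y (deduplicated):
  ∅ × ∅ = {} (∅)
  {15} × {x26} = {(15,x26)}
  {15} × {x28} = {(15,x28)}
  {16} × {x26} = {(16,x26)}
  {16} × {x28} = {(16,x28)}
  {15} × {x26, x28} = {(15,x26), (15,x28)}
  {15, 16} × {x26} = {(15,x26), (16,x26)}
  {15} × {x27, x28} = {(15,x27), (15,x28)}
  {15, 16} × {x28} = {(15,x28), (16,x28)}
  {16} × {x26, x28} = {(16,x26), (16,x28)}
  {16} × {x27, x28} = {(16,x27), (16,x28)}
  {15} × {x26, x27, x28} = {(15,x26), (15,x27), (15,x28)}
  {16} × {x26, x27, x28} = {(16,x26), (16,x27), (16,x28)}
  {15, 16} × {x26, x28} = {(15,x26), (15,x28), (16,x26), (16,x28)}
  {15, 16} × {x27, x28} = {(15,x27), (15,x28), (16,x27), (16,x28)}
  {15, 16} × {x26, x27, x28} = {(15,x26), (15,x27), (15,x28), (16,x26), (16,x27), (16,x28)}
These 16 distinct sets form the basis B.
Close under arbitrary unions to get τ_{X×Y}; counting gives |τ_{X×Y}| = 36.


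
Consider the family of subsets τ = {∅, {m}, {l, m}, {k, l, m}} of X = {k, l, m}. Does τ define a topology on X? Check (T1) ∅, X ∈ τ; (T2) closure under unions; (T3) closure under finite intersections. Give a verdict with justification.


τ IS a topology on X.

Axiom (T1): ∅ ∈ τ? Yes; X ∈ τ? Yes.
Axiom (T2/T3): check pairwise unions and intersections of members of τ.
All pairwise intersections and unions checked — each lies in τ. Therefore τ satisfies (T1), (T2), (T3): it IS a topology on X.


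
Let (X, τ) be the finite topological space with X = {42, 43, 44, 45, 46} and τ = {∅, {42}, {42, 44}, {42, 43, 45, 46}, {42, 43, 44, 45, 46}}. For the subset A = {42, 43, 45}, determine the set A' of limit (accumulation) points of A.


A' = {43, 44, 45, 46}

For each x ∈ X, list the open sets U ∈ τ with x ∈ U, then check whether U ∩ (A ∖ {x}) ≠ ∅ for every such U.
  x = 42: open {42} ∋ x has {42} ∩ (A ∖ {42}) = ∅, so x is NOT a limit point.
  x = 43: opens ∋ x are {42, 43, 45, 46}, {42, 43, 44, 45, 46}; each meets A ∖ {43}, so x IS a limit point.
  x = 44: opens ∋ x are {42, 44}, {42, 43, 44, 45, 46}; each meets A ∖ {44}, so x IS a limit point.
  x = 45: opens ∋ x are {42, 43, 45, 46}, {42, 43, 44, 45, 46}; each meets A ∖ {45}, so x IS a limit point.
  x = 46: opens ∋ x are {42, 43, 45, 46}, {42, 43, 44, 45, 46}; each meets A ∖ {46}, so x IS a limit point.
Collecting: A' = {43, 44, 45, 46}.


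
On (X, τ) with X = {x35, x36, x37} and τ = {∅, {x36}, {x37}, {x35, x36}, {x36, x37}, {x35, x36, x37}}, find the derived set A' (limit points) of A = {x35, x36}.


A' = {x35}

For each x ∈ X, list the open sets U ∈ τ with x ∈ U, then check whether U ∩ (A ∖ {x}) ≠ ∅ for every such U.
  x = x35: opens ∋ x are {x35, x36}, {x35, x36, x37}; each meets A ∖ {x35}, so x IS a limit point.
  x = x36: open {x36} ∋ x has {x36} ∩ (A ∖ {x36}) = ∅, so x is NOT a limit point.
  x = x37: open {x37} ∋ x has {x37} ∩ (A ∖ {x37}) = ∅, so x is NOT a limit point.
Collecting: A' = {x35}.


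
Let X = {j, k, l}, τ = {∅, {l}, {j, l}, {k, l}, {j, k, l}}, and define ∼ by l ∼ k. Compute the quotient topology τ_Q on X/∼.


X/∼ = {[j], [k=l]}; |τ_Q| = 3.

Equivalence classes: [j], [k=l].
Quotient map π: X → X/∼ sends j ↦ [j], k ↦ [k=l], l ↦ [k=l].
For each subset V ⊆ X/∼, compute π^{-1}(V) ⊆ X and check whether π^{-1}(V) ∈ τ. V is open in τ_Q iff π^{-1}(V) ∈ τ.
  V = {}: π^{-1}(V) = ∅ ∈ τ ✓.
  V = {[j]}: π^{-1}(V) = {j} ∉ τ ✗.
  V = {[k=l]}: π^{-1}(V) = {k, l} ∈ τ ✓.
  V = {[j], [k=l]}: π^{-1}(V) = {j, k, l} ∈ τ ✓.
Open sets in the quotient: τ_Q = {{}, {[k=l]}, {[j], [k=l]}} (3 elements).


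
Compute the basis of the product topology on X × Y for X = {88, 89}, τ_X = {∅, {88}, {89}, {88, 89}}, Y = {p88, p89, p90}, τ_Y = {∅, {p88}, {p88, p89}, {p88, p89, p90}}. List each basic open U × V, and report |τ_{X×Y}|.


Basis B = {∅ × ∅, {88} × {p88}, {89} × {p88}, {88} × {p88, p89}, {88, 89} × {p88}, {89} × {p88, p89}, {88} × {p88, p89, p90}, {89} × {p88, p89, p90}, {88, 89} × {p88, p89}, {88, 89} × {p88, p89, p90}}; |τ_{X×Y}| = 16.

Enumerate products U × V with U ∈ τ_X, V ∈ τ_Y (deduplicated):
  ∅ × ∅ = {} (∅)
  {88} × {p88} = {(88,p88)}
  {89} × {p88} = {(89,p88)}
  {88} × {p88, p89} = {(88,p88), (88,p89)}
  {88, 89} × {p88} = {(88,p88), (89,p88)}
  {89} × {p88, p89} = {(89,p88), (89,p89)}
  {88} × {p88, p89, p90} = {(88,p88), (88,p89), (88,p90)}
  {89} × {p88, p89, p90} = {(89,p88), (89,p89), (89,p90)}
  {88, 89} × {p88, p89} = {(88,p88), (88,p89), (89,p88), (89,p89)}
  {88, 89} × {p88, p89, p90} = {(88,p88), (88,p89), (88,p90), (89,p88), (89,p89), (89,p90)}
These 10 distinct sets form the basis B.
Close under arbitrary unions to get τ_{X×Y}; counting gives |τ_{X×Y}| = 16.


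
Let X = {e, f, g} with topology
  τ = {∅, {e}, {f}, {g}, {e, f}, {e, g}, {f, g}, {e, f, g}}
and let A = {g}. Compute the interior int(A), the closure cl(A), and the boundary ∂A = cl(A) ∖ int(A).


int(A) = {g}, cl(A) = {g}, ∂A = ∅.

Closed sets in (X, τ) are complements of opens:
  closed(X, τ) = {∅, {e}, {f}, {g}, {e, f}, {e, g}, {f, g}, {e, f, g}}.
int(A) = ⋃ {U ∈ τ : U ⊆ A}. Opens contained in A: ∅, {g}.
Taking the union of these: int(A) = {g}.
cl(A) = ⋂ {C closed : A ⊆ C}. Closed sets containing A: {g}, {e, g}, {f, g}, {e, f, g}.
Intersecting these: cl(A) = {g}.
∂A = cl(A) ∖ int(A) = {g} ∖ {g} = ∅.


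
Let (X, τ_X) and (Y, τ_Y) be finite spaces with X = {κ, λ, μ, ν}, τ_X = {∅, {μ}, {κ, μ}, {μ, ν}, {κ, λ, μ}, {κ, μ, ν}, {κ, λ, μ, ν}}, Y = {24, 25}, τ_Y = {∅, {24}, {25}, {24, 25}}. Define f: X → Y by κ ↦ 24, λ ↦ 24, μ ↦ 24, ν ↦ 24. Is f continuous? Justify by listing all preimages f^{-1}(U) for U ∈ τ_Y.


f IS continuous.

Compute f^{-1}(U) for each U ∈ τ_Y:
  U = ∅: f^{-1}(U) = ∅ ∈ τ_X ✓.
  U = {24}: f^{-1}(U) = {κ, λ, μ, ν} ∈ τ_X ✓.
  U = {25}: f^{-1}(U) = ∅ ∈ τ_X ✓.
  U = {24, 25}: f^{-1}(U) = {κ, λ, μ, ν} ∈ τ_X ✓.
Every preimage lies in τ_X, so f IS continuous.


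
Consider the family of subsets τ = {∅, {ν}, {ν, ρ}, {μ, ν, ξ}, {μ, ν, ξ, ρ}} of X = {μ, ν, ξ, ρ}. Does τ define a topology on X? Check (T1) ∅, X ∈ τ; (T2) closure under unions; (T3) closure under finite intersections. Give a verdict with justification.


τ IS a topology on X.

Axiom (T1): ∅ ∈ τ? Yes; X ∈ τ? Yes.
Axiom (T2/T3): check pairwise unions and intersections of members of τ.
All pairwise intersections and unions checked — each lies in τ. Therefore τ satisfies (T1), (T2), (T3): it IS a topology on X.


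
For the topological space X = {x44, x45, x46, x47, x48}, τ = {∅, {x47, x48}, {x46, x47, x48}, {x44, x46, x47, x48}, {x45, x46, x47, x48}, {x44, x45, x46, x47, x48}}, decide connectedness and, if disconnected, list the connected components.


(X, τ) is connected.

Find clopen sets (U ∈ τ with X ∖ U ∈ τ):
  U = ∅, X ∖ U = {x44, x45, x46, x47, x48} — both open, so U is clopen.
  U = {x44, x45, x46, x47, x48}, X ∖ U = ∅ — both open, so U is clopen.
Only trivial clopens (∅ and X) exist, so (X, τ) is connected.
Compute connected components by grouping points that agree on all clopens:
  component: {x44, x45, x46, x47, x48}


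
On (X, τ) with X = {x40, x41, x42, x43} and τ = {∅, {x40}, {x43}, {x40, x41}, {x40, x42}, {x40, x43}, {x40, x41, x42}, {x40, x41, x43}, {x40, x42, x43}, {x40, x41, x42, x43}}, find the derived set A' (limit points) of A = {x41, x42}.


A' = ∅

For each x ∈ X, list the open sets U ∈ τ with x ∈ U, then check whether U ∩ (A ∖ {x}) ≠ ∅ for every such U.
  x = x40: open {x40} ∋ x has {x40} ∩ (A ∖ {x40}) = ∅, so x is NOT a limit point.
  x = x41: open {x40, x41} ∋ x has {x40, x41} ∩ (A ∖ {x41}) = ∅, so x is NOT a limit point.
  x = x42: open {x40, x42} ∋ x has {x40, x42} ∩ (A ∖ {x42}) = ∅, so x is NOT a limit point.
  x = x43: open {x43} ∋ x has {x43} ∩ (A ∖ {x43}) = ∅, so x is NOT a limit point.
Collecting: A' = ∅.


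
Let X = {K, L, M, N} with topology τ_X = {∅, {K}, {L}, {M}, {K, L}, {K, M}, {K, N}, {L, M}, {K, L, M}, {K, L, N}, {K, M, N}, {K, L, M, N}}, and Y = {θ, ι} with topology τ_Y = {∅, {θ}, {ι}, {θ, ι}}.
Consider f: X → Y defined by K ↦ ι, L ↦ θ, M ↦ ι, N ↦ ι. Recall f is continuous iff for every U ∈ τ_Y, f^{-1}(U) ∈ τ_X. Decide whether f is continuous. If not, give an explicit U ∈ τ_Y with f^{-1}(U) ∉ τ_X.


f IS continuous.

Compute f^{-1}(U) for each U ∈ τ_Y:
  U = ∅: f^{-1}(U) = ∅ ∈ τ_X ✓.
  U = {θ}: f^{-1}(U) = {L} ∈ τ_X ✓.
  U = {ι}: f^{-1}(U) = {K, M, N} ∈ τ_X ✓.
  U = {θ, ι}: f^{-1}(U) = {K, L, M, N} ∈ τ_X ✓.
Every preimage lies in τ_X, so f IS continuous.


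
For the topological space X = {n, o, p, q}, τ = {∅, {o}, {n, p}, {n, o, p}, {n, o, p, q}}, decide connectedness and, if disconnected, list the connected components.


(X, τ) is connected.

Find clopen sets (U ∈ τ with X ∖ U ∈ τ):
  U = ∅, X ∖ U = {n, o, p, q} — both open, so U is clopen.
  U = {n, o, p, q}, X ∖ U = ∅ — both open, so U is clopen.
Only trivial clopens (∅ and X) exist, so (X, τ) is connected.
Compute connected components by grouping points that agree on all clopens:
  component: {n, o, p, q}


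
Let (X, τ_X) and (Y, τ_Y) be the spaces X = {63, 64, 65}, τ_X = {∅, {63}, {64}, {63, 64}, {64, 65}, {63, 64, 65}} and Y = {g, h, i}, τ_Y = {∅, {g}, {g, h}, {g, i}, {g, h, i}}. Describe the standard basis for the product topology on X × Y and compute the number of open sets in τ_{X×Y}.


Basis B = {∅ × ∅, {63} × {g}, {64} × {g}, {63} × {g, h}, {63} × {g, i}, {63, 64} × {g}, {64} × {g, h}, {64} × {g, i}, {64, 65} × {g}, {63} × {g, h, i}, {63, 64, 65} × {g}, {64} × {g, h, i}, {63, 64} × {g, h}, {63, 64} × {g, i}, {64, 65} × {g, h}, {64, 65} × {g, i}, {63, 64} × {g, h, i}, {63, 64, 65} × {g, h}, {63, 64, 65} × {g, i}, {64, 65} × {g, h, i}, {63, 64, 65} × {g, h, i}}; |τ_{X×Y}| = 70.

Enumerate products U × V with U ∈ τ_X, V ∈ τ_Y (deduplicated):
  ∅ × ∅ = {} (∅)
  {63} × {g} = {(63,g)}
  {64} × {g} = {(64,g)}
  {63} × {g, h} = {(63,g), (63,h)}
  {63} × {g, i} = {(63,g), (63,i)}
  {63, 64} × {g} = {(63,g), (64,g)}
  {64} × {g, h} = {(64,g), (64,h)}
  {64} × {g, i} = {(64,g), (64,i)}
  {64, 65} × {g} = {(64,g), (65,g)}
  {63} × {g, h, i} = {(63,g), (63,h), (63,i)}
  {63, 64, 65} × {g} = {(63,g), (64,g), (65,g)}
  {64} × {g, h, i} = {(64,g), (64,h), (64,i)}
  {63, 64} × {g, h} = {(63,g), (63,h), (64,g), (64,h)}
  {63, 64} × {g, i} = {(63,g), (63,i), (64,g), (64,i)}
  {64, 65} × {g, h} = {(64,g), (64,h), (65,g), (65,h)}
  {64, 65} × {g, i} = {(64,g), (64,i), (65,g), (65,i)}
  {63, 64} × {g, h, i} = {(63,g), (63,h), (63,i), (64,g), (64,h), (64,i)}
  {63, 64, 65} × {g, h} = {(63,g), (63,h), (64,g), (64,h), (65,g), (65,h)}
  {63, 64, 65} × {g, i} = {(63,g), (63,i), (64,g), (64,i), (65,g), (65,i)}
  {64, 65} × {g, h, i} = {(64,g), (64,h), (64,i), (65,g), (65,h), (65,i)}
  {63, 64, 65} × {g, h, i} = {(63,g), (63,h), (63,i), (64,g), (64,h), (64,i), (65,g), (65,h), (65,i)}
These 21 distinct sets form the basis B.
Close under arbitrary unions to get τ_{X×Y}; counting gives |τ_{X×Y}| = 70.


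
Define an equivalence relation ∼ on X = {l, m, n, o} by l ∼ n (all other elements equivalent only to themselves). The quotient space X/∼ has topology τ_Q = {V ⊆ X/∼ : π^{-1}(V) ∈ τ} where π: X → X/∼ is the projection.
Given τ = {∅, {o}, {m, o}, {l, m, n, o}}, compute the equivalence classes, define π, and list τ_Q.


X/∼ = {[l=n], [m], [o]}; |τ_Q| = 4.

Equivalence classes: [l=n], [m], [o].
Quotient map π: X → X/∼ sends l ↦ [l=n], m ↦ [m], n ↦ [l=n], o ↦ [o].
For each subset V ⊆ X/∼, compute π^{-1}(V) ⊆ X and check whether π^{-1}(V) ∈ τ. V is open in τ_Q iff π^{-1}(V) ∈ τ.
  V = {}: π^{-1}(V) = ∅ ∈ τ ✓.
  V = {[l=n]}: π^{-1}(V) = {l, n} ∉ τ ✗.
  V = {[m]}: π^{-1}(V) = {m} ∉ τ ✗.
  V = {[l=n], [m]}: π^{-1}(V) = {l, m, n} ∉ τ ✗.
  V = {[o]}: π^{-1}(V) = {o} ∈ τ ✓.
  V = {[l=n], [o]}: π^{-1}(V) = {l, n, o} ∉ τ ✗.
  V = {[m], [o]}: π^{-1}(V) = {m, o} ∈ τ ✓.
  V = {[l=n], [m], [o]}: π^{-1}(V) = {l, m, n, o} ∈ τ ✓.
Open sets in the quotient: τ_Q = {{}, {[o]}, {[m], [o]}, {[l=n], [m], [o]}} (4 elements).


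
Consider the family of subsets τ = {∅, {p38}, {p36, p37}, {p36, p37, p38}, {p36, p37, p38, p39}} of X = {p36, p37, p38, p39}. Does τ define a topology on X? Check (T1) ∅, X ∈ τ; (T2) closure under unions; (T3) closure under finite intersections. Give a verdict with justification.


τ IS a topology on X.

Axiom (T1): ∅ ∈ τ? Yes; X ∈ τ? Yes.
Axiom (T2/T3): check pairwise unions and intersections of members of τ.
All pairwise intersections and unions checked — each lies in τ. Therefore τ satisfies (T1), (T2), (T3): it IS a topology on X.


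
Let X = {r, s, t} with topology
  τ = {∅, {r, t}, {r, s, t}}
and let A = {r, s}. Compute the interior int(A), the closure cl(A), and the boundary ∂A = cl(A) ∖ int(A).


int(A) = ∅, cl(A) = {r, s, t}, ∂A = {r, s, t}.

Closed sets in (X, τ) are complements of opens:
  closed(X, τ) = {∅, {s}, {r, s, t}}.
int(A) = ⋃ {U ∈ τ : U ⊆ A}. Opens contained in A: ∅.
Taking the union of these: int(A) = ∅.
cl(A) = ⋂ {C closed : A ⊆ C}. Closed sets containing A: {r, s, t}.
Intersecting these: cl(A) = {r, s, t}.
∂A = cl(A) ∖ int(A) = {r, s, t} ∖ ∅ = {r, s, t}.


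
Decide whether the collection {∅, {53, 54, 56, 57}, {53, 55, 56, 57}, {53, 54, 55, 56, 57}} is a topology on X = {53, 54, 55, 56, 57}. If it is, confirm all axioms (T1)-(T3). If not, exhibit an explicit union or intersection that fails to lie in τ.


τ is NOT a topology on X.

Axiom (T1): ∅ ∈ τ? Yes; X ∈ τ? Yes.
Axiom (T2/T3): check pairwise unions and intersections of members of τ.
Counterexample for (T3): {53, 54, 56, 57} ∩ {53, 55, 56, 57} = {53, 56, 57} ∉ τ. Therefore τ is NOT a topology.


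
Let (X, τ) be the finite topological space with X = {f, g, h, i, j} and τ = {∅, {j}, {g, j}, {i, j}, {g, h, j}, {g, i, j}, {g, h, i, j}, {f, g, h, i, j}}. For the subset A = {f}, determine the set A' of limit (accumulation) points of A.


A' = ∅

For each x ∈ X, list the open sets U ∈ τ with x ∈ U, then check whether U ∩ (A ∖ {x}) ≠ ∅ for every such U.
  x = f: open {f, g, h, i, j} ∋ x has {f, g, h, i, j} ∩ (A ∖ {f}) = ∅, so x is NOT a limit point.
  x = g: open {g, j} ∋ x has {g, j} ∩ (A ∖ {g}) = ∅, so x is NOT a limit point.
  x = h: open {g, h, j} ∋ x has {g, h, j} ∩ (A ∖ {h}) = ∅, so x is NOT a limit point.
  x = i: open {i, j} ∋ x has {i, j} ∩ (A ∖ {i}) = ∅, so x is NOT a limit point.
  x = j: open {j} ∋ x has {j} ∩ (A ∖ {j}) = ∅, so x is NOT a limit point.
Collecting: A' = ∅.


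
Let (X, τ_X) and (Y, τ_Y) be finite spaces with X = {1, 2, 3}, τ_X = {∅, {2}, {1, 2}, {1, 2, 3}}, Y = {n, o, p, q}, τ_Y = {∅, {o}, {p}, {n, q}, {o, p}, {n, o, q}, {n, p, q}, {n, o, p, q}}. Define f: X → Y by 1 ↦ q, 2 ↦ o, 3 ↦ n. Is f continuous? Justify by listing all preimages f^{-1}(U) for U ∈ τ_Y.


f is NOT continuous.

Compute f^{-1}(U) for each U ∈ τ_Y:
  U = ∅: f^{-1}(U) = ∅ ∈ τ_X ✓.
  U = {o}: f^{-1}(U) = {2} ∈ τ_X ✓.
  U = {p}: f^{-1}(U) = ∅ ∈ τ_X ✓.
  U = {n, q}: f^{-1}(U) = {1, 3} ∉ τ_X ✗.
  U = {o, p}: f^{-1}(U) = {2} ∈ τ_X ✓.
  U = {n, o, q}: f^{-1}(U) = {1, 2, 3} ∈ τ_X ✓.
  U = {n, p, q}: f^{-1}(U) = {1, 3} ∉ τ_X ✗.
  U = {n, o, p, q}: f^{-1}(U) = {1, 2, 3} ∈ τ_X ✓.
Found U = {n, q} with f^{-1}(U) = {1, 3} not in τ_X. Therefore f is NOT continuous.


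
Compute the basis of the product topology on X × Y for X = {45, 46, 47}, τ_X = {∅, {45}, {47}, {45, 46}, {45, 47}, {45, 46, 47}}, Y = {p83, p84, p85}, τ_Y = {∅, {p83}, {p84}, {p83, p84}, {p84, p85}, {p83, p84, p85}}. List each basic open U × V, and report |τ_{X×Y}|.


Basis B = {∅ × ∅, {45} × {p83}, {45} × {p84}, {47} × {p83}, {47} × {p84}, {45} × {p83, p84}, {45, 46} × {p83}, {45, 47} × {p83}, {45} × {p84, p85}, {45, 46} × {p84}, {45, 47} × {p84}, {47} × {p83, p84}, {47} × {p84, p85}, {45} × {p83, p84, p85}, {45, 46, 47} × {p83}, {45, 46, 47} × {p84}, {47} × {p83, p84, p85}, {45, 46} × {p83, p84}, {45, 47} × {p83, p84}, {45, 46} × {p84, p85}, {45, 47} × {p84, p85}, {45, 46} × {p83, p84, p85}, {45, 47} × {p83, p84, p85}, {45, 46, 47} × {p83, p84}, {45, 46, 47} × {p84, p85}, {45, 46, 47} × {p83, p84, p85}}; |τ_{X×Y}| = 108.

Enumerate products U × V with U ∈ τ_X, V ∈ τ_Y (deduplicated):
  ∅ × ∅ = {} (∅)
  {45} × {p83} = {(45,p83)}
  {45} × {p84} = {(45,p84)}
  {47} × {p83} = {(47,p83)}
  {47} × {p84} = {(47,p84)}
  {45} × {p83, p84} = {(45,p83), (45,p84)}
  {45, 46} × {p83} = {(45,p83), (46,p83)}
  {45, 47} × {p83} = {(45,p83), (47,p83)}
  {45} × {p84, p85} = {(45,p84), (45,p85)}
  {45, 46} × {p84} = {(45,p84), (46,p84)}
  {45, 47} × {p84} = {(45,p84), (47,p84)}
  {47} × {p83, p84} = {(47,p83), (47,p84)}
  {47} × {p84, p85} = {(47,p84), (47,p85)}
  {45} × {p83, p84, p85} = {(45,p83), (45,p84), (45,p85)}
  {45, 46, 47} × {p83} = {(45,p83), (46,p83), (47,p83)}
  {45, 46, 47} × {p84} = {(45,p84), (46,p84), (47,p84)}
  {47} × {p83, p84, p85} = {(47,p83), (47,p84), (47,p85)}
  {45, 46} × {p83, p84} = {(45,p83), (45,p84), (46,p83), (46,p84)}
  {45, 47} × {p83, p84} = {(45,p83), (45,p84), (47,p83), (47,p84)}
  {45, 46} × {p84, p85} = {(45,p84), (45,p85), (46,p84), (46,p85)}
  {45, 47} × {p84, p85} = {(45,p84), (45,p85), (47,p84), (47,p85)}
  {45, 46} × {p83, p84, p85} = {(45,p83), (45,p84), (45,p85), (46,p83), (46,p84), (46,p85)}
  {45, 47} × {p83, p84, p85} = {(45,p83), (45,p84), (45,p85), (47,p83), (47,p84), (47,p85)}
  {45, 46, 47} × {p83, p84} = {(45,p83), (45,p84), (46,p83), (46,p84), (47,p83), (47,p84)}
  {45, 46, 47} × {p84, p85} = {(45,p84), (45,p85), (46,p84), (46,p85), (47,p84), (47,p85)}
  {45, 46, 47} × {p83, p84, p85} = {(45,p83), (45,p84), (45,p85), (46,p83), (46,p84), (46,p85), (47,p83), (47,p84), (47,p85)}
These 26 distinct sets form the basis B.
Close under arbitrary unions to get τ_{X×Y}; counting gives |τ_{X×Y}| = 108.
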